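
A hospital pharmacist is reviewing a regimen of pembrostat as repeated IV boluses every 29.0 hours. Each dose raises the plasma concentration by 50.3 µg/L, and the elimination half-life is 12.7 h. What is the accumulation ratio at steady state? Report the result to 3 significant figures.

k = ln 2 / 12.7 = 0.05458 h⁻¹
Fraction remaining after one interval: e^(−kτ) = e^(−0.05458 × 29.0) = 0.2054
R = 1 / (1 − 0.2054) = 1 / 0.7946 ≈ 1.26

1.26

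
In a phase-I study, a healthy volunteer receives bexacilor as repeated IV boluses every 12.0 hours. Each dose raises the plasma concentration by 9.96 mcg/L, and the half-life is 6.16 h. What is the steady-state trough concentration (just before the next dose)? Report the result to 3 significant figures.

k = ln 2 / 6.16 = 0.1125 h⁻¹
Fraction remaining after one interval: e^(−kτ) = e^(−0.1125 × 12.0) = 0.2592
R = 1 / (1 − 0.2592) = 1.350
Css,max = 9.96 × 1.350 = 13.44 mcg/L
Css,min = Css,max × e^(−kτ) = 13.44 × 0.2592 ≈ 3.48 mcg/L

3.48 mcg/L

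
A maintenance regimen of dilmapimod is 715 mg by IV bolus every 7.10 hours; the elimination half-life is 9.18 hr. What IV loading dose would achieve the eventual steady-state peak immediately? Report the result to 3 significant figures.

1720 mg

k = ln 2 / 9.18 = 0.07551 hr⁻¹
Accumulation ratio R = 1 / (1 − e^(−kτ)) = 1 / (1 − e^(−0.07551×7.10)) = 1 / (1 − 0.5850) = 2.410
Loading dose = maintenance dose × R = 715 × 2.410 ≈ 1720 mg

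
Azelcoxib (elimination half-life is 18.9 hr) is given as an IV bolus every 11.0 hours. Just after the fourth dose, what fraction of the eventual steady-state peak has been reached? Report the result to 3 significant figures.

0.801

k = ln 2 / 18.9 = 0.03667 hr⁻¹
f_n = 1 − e^(−nkτ) = 1 − e^(−4 × 0.03667 × 11.0) = 1 − e^(−1.614) = 1 − 0.1992 ≈ 0.801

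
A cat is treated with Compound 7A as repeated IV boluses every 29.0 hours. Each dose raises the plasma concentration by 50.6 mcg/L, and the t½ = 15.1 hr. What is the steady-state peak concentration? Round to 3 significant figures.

68.8 mcg/L

k = ln 2 / 15.1 = 0.04590 hr⁻¹
Fraction remaining after one interval: e^(−kτ) = e^(−0.04590 × 29.0) = 0.2642
R = 1 / (1 − 0.2642) = 1.359
Css,max = 50.6 × 1.359 ≈ 68.8 mcg/L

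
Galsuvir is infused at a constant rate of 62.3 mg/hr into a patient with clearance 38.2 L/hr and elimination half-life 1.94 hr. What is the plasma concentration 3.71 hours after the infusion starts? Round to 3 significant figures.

1.20 mg/L

Css = rate / CL = 62.3 / 38.2 = 1.631 mg/L
k = ln 2 / 1.94 = 0.3573 hr⁻¹
C(t) = Css (1 − e^(−kt)) = 1.631 × (1 − e^(−1.326)) = 1.631 × 0.7343 ≈ 1.20 mg/L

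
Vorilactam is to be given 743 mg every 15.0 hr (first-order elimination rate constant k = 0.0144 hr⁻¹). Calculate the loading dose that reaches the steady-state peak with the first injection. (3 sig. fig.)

Accumulation ratio R = 1 / (1 − e^(−kτ)) = 1 / (1 − e^(−0.01440×15.0)) = 1 / (1 − 0.8057) = 5.148
Loading dose = maintenance dose × R = 743 × 5.148 ≈ 3820 mg

3820 mg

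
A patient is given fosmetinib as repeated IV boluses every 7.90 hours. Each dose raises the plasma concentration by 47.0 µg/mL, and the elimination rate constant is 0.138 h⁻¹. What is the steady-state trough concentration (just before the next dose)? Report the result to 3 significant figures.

Fraction remaining after one interval: e^(−kτ) = e^(−0.1380 × 7.90) = 0.3361
R = 1 / (1 − 0.3361) = 1.506
Css,max = 47.0 × 1.506 = 70.80 µg/mL
Css,min = Css,max × e^(−kτ) = 70.80 × 0.3361 ≈ 23.8 µg/mL

23.8 µg/mL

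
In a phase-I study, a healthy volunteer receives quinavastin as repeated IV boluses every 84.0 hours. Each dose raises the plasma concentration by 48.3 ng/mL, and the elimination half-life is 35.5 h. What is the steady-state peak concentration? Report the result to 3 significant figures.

59.9 ng/mL

k = ln 2 / 35.5 = 0.01953 h⁻¹
Fraction remaining after one interval: e^(−kτ) = e^(−0.01953 × 84.0) = 0.1940
R = 1 / (1 − 0.1940) = 1.241
Css,max = 48.3 × 1.241 ≈ 59.9 ng/mL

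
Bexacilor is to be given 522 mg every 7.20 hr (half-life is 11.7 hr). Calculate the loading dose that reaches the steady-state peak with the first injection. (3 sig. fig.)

1500 mg

k = ln 2 / 11.7 = 0.05924 hr⁻¹
Accumulation ratio R = 1 / (1 − e^(−kτ)) = 1 / (1 − e^(−0.05924×7.20)) = 1 / (1 − 0.6528) = 2.880
Loading dose = maintenance dose × R = 522 × 2.880 ≈ 1500 mg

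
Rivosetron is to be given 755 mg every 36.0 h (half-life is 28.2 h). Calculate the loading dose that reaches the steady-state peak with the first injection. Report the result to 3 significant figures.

k = ln 2 / 28.2 = 0.02458 h⁻¹
Accumulation ratio R = 1 / (1 − e^(−kτ)) = 1 / (1 − e^(−0.02458×36.0)) = 1 / (1 − 0.4128) = 1.703
Loading dose = maintenance dose × R = 755 × 1.703 ≈ 1290 mg

1290 mg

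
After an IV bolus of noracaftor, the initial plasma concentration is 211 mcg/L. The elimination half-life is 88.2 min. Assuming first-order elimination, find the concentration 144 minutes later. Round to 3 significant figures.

k = ln 2 / 88.2 = 0.007859 min⁻¹
C(t) = C₀ e^(−kt) = 211 × e^(−0.007859 × 144) = 211 × e^(−1.132) = 211 × 0.3225 ≈ 68.0 mcg/L

68.0 mcg/L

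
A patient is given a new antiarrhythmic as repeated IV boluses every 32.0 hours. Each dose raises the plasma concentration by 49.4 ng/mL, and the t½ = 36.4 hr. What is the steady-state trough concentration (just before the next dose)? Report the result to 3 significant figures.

k = ln 2 / 36.4 = 0.01904 hr⁻¹
Fraction remaining after one interval: e^(−kτ) = e^(−0.01904 × 32.0) = 0.5437
R = 1 / (1 − 0.5437) = 2.192
Css,max = 49.4 × 2.192 = 108.3 ng/mL
Css,min = Css,max × e^(−kτ) = 108.3 × 0.5437 ≈ 58.9 ng/mL

58.9 ng/mL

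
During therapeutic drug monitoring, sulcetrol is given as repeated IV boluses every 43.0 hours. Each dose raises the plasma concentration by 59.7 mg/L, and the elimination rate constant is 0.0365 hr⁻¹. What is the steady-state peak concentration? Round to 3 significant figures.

75.4 mg/L

Fraction remaining after one interval: e^(−kτ) = e^(−0.03650 × 43.0) = 0.2081
R = 1 / (1 − 0.2081) = 1.263
Css,max = 59.7 × 1.263 ≈ 75.4 mg/L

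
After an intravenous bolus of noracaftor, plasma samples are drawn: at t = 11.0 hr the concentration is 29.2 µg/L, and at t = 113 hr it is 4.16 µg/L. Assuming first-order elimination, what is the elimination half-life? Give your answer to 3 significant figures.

k = ln(C₁/C₂) / (t₂ − t₁) = ln(29.2/4.16) / (113 − 11.0)
  = 1.949 / 102.0 = 0.01910 hr⁻¹
t½ = ln 2 / k = ln 2 / 0.01910 ≈ 36.3 hours

36.3 hours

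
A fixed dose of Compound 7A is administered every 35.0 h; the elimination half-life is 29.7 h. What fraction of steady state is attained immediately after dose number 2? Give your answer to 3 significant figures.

0.805

k = ln 2 / 29.7 = 0.02334 h⁻¹
f_n = 1 − e^(−nkτ) = 1 − e^(−2 × 0.02334 × 35.0) = 1 − e^(−1.634) = 1 − 0.1952 ≈ 0.805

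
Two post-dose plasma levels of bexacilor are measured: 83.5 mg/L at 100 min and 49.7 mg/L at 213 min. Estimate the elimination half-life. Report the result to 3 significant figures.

151 minutes

k = ln(C₁/C₂) / (t₂ − t₁) = ln(83.5/49.7) / (213 − 100)
  = 0.5188 / 113.0 = 0.004592 min⁻¹
t½ = ln 2 / k = ln 2 / 0.004592 ≈ 151 minutes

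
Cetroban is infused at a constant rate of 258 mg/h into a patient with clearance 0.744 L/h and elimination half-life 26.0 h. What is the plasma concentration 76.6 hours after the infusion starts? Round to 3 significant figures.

Css = rate / CL = 258 / 0.744 = 346.8 mg/L
k = ln 2 / 26.0 = 0.02666 h⁻¹
C(t) = Css (1 − e^(−kt)) = 346.8 × (1 − e^(−2.042)) = 346.8 × 0.8702 ≈ 302 mg/L

302 mg/L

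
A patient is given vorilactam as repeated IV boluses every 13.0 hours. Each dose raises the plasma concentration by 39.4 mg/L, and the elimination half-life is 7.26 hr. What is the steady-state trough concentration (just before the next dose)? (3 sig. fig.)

16.0 mg/L

k = ln 2 / 7.26 = 0.09547 hr⁻¹
Fraction remaining after one interval: e^(−kτ) = e^(−0.09547 × 13.0) = 0.2890
R = 1 / (1 − 0.2890) = 1.407
Css,max = 39.4 × 1.407 = 55.42 mg/L
Css,min = Css,max × e^(−kτ) = 55.42 × 0.2890 ≈ 16.0 mg/L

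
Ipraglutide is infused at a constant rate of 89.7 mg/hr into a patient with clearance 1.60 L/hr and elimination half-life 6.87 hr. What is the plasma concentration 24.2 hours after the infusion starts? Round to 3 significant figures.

51.2 µg/mL

Css = rate / CL = 89.7 / 1.60 = 56.06 µg/mL
k = ln 2 / 6.87 = 0.1009 hr⁻¹
C(t) = Css (1 − e^(−kt)) = 56.06 × (1 − e^(−2.442)) = 56.06 × 0.9130 ≈ 51.2 µg/mL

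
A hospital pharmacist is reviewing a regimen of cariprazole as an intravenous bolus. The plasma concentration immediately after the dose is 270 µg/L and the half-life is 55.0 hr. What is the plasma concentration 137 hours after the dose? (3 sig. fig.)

k = ln 2 / 55.0 = 0.01260 hr⁻¹
C(t) = C₀ e^(−kt) = 270 × e^(−0.01260 × 137) = 270 × e^(−1.727) = 270 × 0.1779 ≈ 48.0 µg/L

48.0 µg/L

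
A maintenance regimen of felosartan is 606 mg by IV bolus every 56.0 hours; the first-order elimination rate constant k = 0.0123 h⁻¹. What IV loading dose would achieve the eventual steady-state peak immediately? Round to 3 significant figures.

Accumulation ratio R = 1 / (1 − e^(−kτ)) = 1 / (1 − e^(−0.01230×56.0)) = 1 / (1 − 0.5022) = 2.009
Loading dose = maintenance dose × R = 606 × 2.009 ≈ 1220 mg

1220 mg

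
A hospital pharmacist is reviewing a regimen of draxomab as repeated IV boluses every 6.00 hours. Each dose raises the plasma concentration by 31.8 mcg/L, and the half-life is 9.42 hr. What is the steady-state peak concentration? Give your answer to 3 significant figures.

89.1 mcg/L

k = ln 2 / 9.42 = 0.07358 hr⁻¹
Fraction remaining after one interval: e^(−kτ) = e^(−0.07358 × 6.00) = 0.6431
R = 1 / (1 − 0.6431) = 2.802
Css,max = 31.8 × 2.802 ≈ 89.1 mcg/L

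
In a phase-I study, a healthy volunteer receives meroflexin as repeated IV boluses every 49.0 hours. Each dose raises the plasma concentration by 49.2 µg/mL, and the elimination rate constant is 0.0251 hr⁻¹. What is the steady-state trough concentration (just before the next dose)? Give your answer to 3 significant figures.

Fraction remaining after one interval: e^(−kτ) = e^(−0.02510 × 49.0) = 0.2923
R = 1 / (1 − 0.2923) = 1.413
Css,max = 49.2 × 1.413 = 69.52 µg/mL
Css,min = Css,max × e^(−kτ) = 69.52 × 0.2923 ≈ 20.3 µg/mL

20.3 µg/mL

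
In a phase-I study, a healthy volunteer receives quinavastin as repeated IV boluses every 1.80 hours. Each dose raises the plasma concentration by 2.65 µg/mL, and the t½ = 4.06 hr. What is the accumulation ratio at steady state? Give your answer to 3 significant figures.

3.78

k = ln 2 / 4.06 = 0.1707 hr⁻¹
Fraction remaining after one interval: e^(−kτ) = e^(−0.1707 × 1.80) = 0.7354
R = 1 / (1 − 0.7354) = 1 / 0.2646 ≈ 3.78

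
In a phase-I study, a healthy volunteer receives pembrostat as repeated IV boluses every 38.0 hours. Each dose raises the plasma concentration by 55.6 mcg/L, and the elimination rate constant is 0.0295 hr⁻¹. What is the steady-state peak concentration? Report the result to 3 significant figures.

Fraction remaining after one interval: e^(−kτ) = e^(−0.02950 × 38.0) = 0.3260
R = 1 / (1 − 0.3260) = 1.484
Css,max = 55.6 × 1.484 ≈ 82.5 mcg/L

82.5 mcg/L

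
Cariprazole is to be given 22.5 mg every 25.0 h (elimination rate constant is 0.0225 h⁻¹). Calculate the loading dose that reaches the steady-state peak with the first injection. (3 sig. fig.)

52.3 mg

Accumulation ratio R = 1 / (1 − e^(−kτ)) = 1 / (1 − e^(−0.02250×25.0)) = 1 / (1 − 0.5698) = 2.324
Loading dose = maintenance dose × R = 22.5 × 2.324 ≈ 52.3 mg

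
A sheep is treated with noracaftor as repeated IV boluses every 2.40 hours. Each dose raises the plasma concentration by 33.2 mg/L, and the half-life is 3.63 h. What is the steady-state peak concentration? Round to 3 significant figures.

90.3 mg/L

k = ln 2 / 3.63 = 0.1909 h⁻¹
Fraction remaining after one interval: e^(−kτ) = e^(−0.1909 × 2.40) = 0.6324
R = 1 / (1 − 0.6324) = 2.720
Css,max = 33.2 × 2.720 ≈ 90.3 mg/L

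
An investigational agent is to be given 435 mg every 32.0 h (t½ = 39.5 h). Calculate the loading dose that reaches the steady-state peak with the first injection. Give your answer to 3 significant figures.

k = ln 2 / 39.5 = 0.01755 h⁻¹
Accumulation ratio R = 1 / (1 − e^(−kτ)) = 1 / (1 − e^(−0.01755×32.0)) = 1 / (1 − 0.5703) = 2.327
Loading dose = maintenance dose × R = 435 × 2.327 ≈ 1010 mg

1010 mg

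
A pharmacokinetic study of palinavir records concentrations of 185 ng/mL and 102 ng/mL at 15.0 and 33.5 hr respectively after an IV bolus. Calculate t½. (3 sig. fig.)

k = ln(C₁/C₂) / (t₂ − t₁) = ln(185/102) / (33.5 − 15.0)
  = 0.5954 / 18.50 = 0.03218 hr⁻¹
t½ = ln 2 / k = ln 2 / 0.03218 ≈ 21.5 hours

21.5 hours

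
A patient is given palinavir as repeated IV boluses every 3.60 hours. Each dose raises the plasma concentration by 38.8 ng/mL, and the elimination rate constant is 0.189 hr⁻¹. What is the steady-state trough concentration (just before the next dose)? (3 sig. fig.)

Fraction remaining after one interval: e^(−kτ) = e^(−0.1890 × 3.60) = 0.5064
R = 1 / (1 − 0.5064) = 2.026
Css,max = 38.8 × 2.026 = 78.61 ng/mL
Css,min = Css,max × e^(−kτ) = 78.61 × 0.5064 ≈ 39.8 ng/mL

39.8 ng/mL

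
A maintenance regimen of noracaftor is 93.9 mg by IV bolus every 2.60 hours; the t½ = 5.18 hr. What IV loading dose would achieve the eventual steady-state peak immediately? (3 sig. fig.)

320 mg

k = ln 2 / 5.18 = 0.1338 hr⁻¹
Accumulation ratio R = 1 / (1 − e^(−kτ)) = 1 / (1 − e^(−0.1338×2.60)) = 1 / (1 − 0.7062) = 3.403
Loading dose = maintenance dose × R = 93.9 × 3.403 ≈ 320 mg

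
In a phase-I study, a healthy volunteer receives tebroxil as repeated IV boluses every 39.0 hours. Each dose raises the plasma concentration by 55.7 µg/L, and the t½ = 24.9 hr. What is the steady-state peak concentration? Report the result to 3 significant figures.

k = ln 2 / 24.9 = 0.02784 hr⁻¹
Fraction remaining after one interval: e^(−kτ) = e^(−0.02784 × 39.0) = 0.3377
R = 1 / (1 − 0.3377) = 1.510
Css,max = 55.7 × 1.510 ≈ 84.1 µg/L

84.1 µg/L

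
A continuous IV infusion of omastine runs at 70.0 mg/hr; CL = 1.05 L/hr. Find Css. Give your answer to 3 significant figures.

66.7 µg/mL

Css = infusion rate / CL = 70.0 / 1.05 ≈ 66.7 µg/mL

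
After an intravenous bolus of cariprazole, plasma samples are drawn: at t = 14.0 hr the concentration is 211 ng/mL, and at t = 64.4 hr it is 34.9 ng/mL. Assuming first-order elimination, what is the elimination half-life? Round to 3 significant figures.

k = ln(C₁/C₂) / (t₂ − t₁) = ln(211/34.9) / (64.4 − 14.0)
  = 1.799 / 50.40 = 0.03570 hr⁻¹
t½ = ln 2 / k = ln 2 / 0.03570 ≈ 19.4 hours

19.4 hours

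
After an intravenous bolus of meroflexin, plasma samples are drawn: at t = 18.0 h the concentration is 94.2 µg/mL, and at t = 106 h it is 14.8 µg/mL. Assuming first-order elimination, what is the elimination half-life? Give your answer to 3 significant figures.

k = ln(C₁/C₂) / (t₂ − t₁) = ln(94.2/14.8) / (106 − 18.0)
  = 1.851 / 88.00 = 0.02103 h⁻¹
t½ = ln 2 / k = ln 2 / 0.02103 ≈ 33.0 hours

33.0 hours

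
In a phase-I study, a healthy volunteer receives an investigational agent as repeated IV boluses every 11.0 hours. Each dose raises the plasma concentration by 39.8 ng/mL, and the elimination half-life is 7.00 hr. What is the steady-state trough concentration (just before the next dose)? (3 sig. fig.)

k = ln 2 / 7.00 = 0.09902 hr⁻¹
Fraction remaining after one interval: e^(−kτ) = e^(−0.09902 × 11.0) = 0.3365
R = 1 / (1 − 0.3365) = 1.507
Css,max = 39.8 × 1.507 = 59.98 ng/mL
Css,min = Css,max × e^(−kτ) = 59.98 × 0.3365 ≈ 20.2 ng/mL

20.2 ng/mL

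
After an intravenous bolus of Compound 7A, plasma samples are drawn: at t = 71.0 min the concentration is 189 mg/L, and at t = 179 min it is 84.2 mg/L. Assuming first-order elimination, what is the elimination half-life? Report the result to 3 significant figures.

k = ln(C₁/C₂) / (t₂ − t₁) = ln(189/84.2) / (179 − 71.0)
  = 0.8086 / 108.0 = 0.007487 min⁻¹
t½ = ln 2 / k = ln 2 / 0.007487 ≈ 92.6 minutes

92.6 minutes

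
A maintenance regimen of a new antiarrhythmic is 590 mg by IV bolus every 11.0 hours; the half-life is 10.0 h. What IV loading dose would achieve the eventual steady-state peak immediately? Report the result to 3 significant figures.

1110 mg

k = ln 2 / 10.0 = 0.06931 h⁻¹
Accumulation ratio R = 1 / (1 − e^(−kτ)) = 1 / (1 − e^(−0.06931×11.0)) = 1 / (1 − 0.4665) = 1.874
Loading dose = maintenance dose × R = 590 × 1.874 ≈ 1110 mg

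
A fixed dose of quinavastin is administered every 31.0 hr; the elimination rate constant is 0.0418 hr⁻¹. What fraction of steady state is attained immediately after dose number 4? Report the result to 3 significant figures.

f_n = 1 − e^(−nkτ) = 1 − e^(−4 × 0.04180 × 31.0) = 1 − e^(−5.183) = 1 − 0.005610 ≈ 0.994

0.994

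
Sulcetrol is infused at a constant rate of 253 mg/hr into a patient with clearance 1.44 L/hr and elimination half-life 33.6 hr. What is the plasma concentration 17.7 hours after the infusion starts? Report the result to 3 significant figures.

53.7 µg/mL

Css = rate / CL = 253 / 1.44 = 175.7 µg/mL
k = ln 2 / 33.6 = 0.02063 hr⁻¹
C(t) = Css (1 − e^(−kt)) = 175.7 × (1 − e^(−0.3651)) = 175.7 × 0.3059 ≈ 53.7 µg/mL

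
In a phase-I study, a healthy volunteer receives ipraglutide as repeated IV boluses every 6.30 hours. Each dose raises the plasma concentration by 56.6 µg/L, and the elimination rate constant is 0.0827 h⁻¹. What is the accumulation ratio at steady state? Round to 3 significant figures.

2.46

Fraction remaining after one interval: e^(−kτ) = e^(−0.08270 × 6.30) = 0.5939
R = 1 / (1 − 0.5939) = 1 / 0.4061 ≈ 2.46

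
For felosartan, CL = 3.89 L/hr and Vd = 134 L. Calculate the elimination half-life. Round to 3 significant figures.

k = CL / V = 3.89 / 134 = 0.02903 hr⁻¹
t½ = ln 2 / k = ln 2 / 0.02903 ≈ 23.9 hours

23.9 hours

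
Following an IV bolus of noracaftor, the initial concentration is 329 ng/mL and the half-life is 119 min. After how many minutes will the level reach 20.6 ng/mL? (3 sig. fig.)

k = ln 2 / 119 = 0.005825 min⁻¹
C(t) = C₀ e^(−kt)  ⇒  t = ln(C₀/C) / k
t = ln(329/20.6) / 0.005825 = 2.771 / 0.005825 ≈ 476 minutes

476 minutes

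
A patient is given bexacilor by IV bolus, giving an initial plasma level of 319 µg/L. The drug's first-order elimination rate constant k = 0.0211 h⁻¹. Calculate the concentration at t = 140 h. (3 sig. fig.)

C(t) = C₀ e^(−kt) = 319 × e^(−0.02110 × 140) = 319 × e^(−2.954) = 319 × 0.05213 ≈ 16.6 µg/L

16.6 µg/L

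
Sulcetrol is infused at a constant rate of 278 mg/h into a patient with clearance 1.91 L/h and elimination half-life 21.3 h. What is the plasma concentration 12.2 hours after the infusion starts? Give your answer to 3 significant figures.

Css = rate / CL = 278 / 1.91 = 145.5 µg/mL
k = ln 2 / 21.3 = 0.03254 h⁻¹
C(t) = Css (1 − e^(−kt)) = 145.5 × (1 − e^(−0.3970)) = 145.5 × 0.3277 ≈ 47.7 µg/mL

47.7 µg/mL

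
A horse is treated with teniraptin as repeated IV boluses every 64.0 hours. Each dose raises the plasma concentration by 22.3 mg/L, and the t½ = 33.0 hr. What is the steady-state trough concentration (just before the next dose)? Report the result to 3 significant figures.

k = ln 2 / 33.0 = 0.02100 hr⁻¹
Fraction remaining after one interval: e^(−kτ) = e^(−0.02100 × 64.0) = 0.2607
R = 1 / (1 − 0.2607) = 1.353
Css,max = 22.3 × 1.353 = 30.16 mg/L
Css,min = Css,max × e^(−kτ) = 30.16 × 0.2607 ≈ 7.86 mg/L

7.86 mg/L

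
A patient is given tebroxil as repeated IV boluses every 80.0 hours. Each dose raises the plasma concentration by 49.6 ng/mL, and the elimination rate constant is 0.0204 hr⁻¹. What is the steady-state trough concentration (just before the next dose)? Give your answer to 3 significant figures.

Fraction remaining after one interval: e^(−kτ) = e^(−0.02040 × 80.0) = 0.1955
R = 1 / (1 − 0.1955) = 1.243
Css,max = 49.6 × 1.243 = 61.66 ng/mL
Css,min = Css,max × e^(−kτ) = 61.66 × 0.1955 ≈ 12.1 ng/mL

12.1 ng/mL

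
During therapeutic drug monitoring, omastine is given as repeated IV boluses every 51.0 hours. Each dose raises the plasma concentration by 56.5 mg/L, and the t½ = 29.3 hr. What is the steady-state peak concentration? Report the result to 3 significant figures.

80.6 mg/L

k = ln 2 / 29.3 = 0.02366 hr⁻¹
Fraction remaining after one interval: e^(−kτ) = e^(−0.02366 × 51.0) = 0.2992
R = 1 / (1 − 0.2992) = 1.427
Css,max = 56.5 × 1.427 ≈ 80.6 mg/L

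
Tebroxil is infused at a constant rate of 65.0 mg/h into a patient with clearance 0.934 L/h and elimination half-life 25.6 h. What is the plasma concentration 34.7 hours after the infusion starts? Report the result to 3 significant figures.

42.4 mg/L

Css = rate / CL = 65.0 / 0.934 = 69.59 mg/L
k = ln 2 / 25.6 = 0.02708 h⁻¹
C(t) = Css (1 − e^(−kt)) = 69.59 × (1 − e^(−0.9395)) = 69.59 × 0.6092 ≈ 42.4 mg/L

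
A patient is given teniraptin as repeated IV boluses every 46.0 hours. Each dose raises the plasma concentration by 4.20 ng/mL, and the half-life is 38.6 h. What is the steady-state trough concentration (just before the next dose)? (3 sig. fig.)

3.27 ng/mL

k = ln 2 / 38.6 = 0.01796 h⁻¹
Fraction remaining after one interval: e^(−kτ) = e^(−0.01796 × 46.0) = 0.4378
R = 1 / (1 − 0.4378) = 1.779
Css,max = 4.20 × 1.779 = 7.470 ng/mL
Css,min = Css,max × e^(−kτ) = 7.470 × 0.4378 ≈ 3.27 ng/mL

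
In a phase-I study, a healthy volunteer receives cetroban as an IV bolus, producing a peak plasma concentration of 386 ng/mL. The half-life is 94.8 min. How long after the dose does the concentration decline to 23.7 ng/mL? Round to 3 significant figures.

382 minutes

k = ln 2 / 94.8 = 0.007312 min⁻¹
C(t) = C₀ e^(−kt)  ⇒  t = ln(C₀/C) / k
t = ln(386/23.7) / 0.007312 = 2.790 / 0.007312 ≈ 382 minutes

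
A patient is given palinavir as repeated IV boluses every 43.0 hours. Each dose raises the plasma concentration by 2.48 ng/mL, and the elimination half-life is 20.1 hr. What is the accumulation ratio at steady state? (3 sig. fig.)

1.29

k = ln 2 / 20.1 = 0.03448 hr⁻¹
Fraction remaining after one interval: e^(−kτ) = e^(−0.03448 × 43.0) = 0.2270
R = 1 / (1 − 0.2270) = 1 / 0.7730 ≈ 1.29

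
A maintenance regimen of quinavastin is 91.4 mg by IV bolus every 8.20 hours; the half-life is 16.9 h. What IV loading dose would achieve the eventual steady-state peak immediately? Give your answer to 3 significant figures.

k = ln 2 / 16.9 = 0.04101 h⁻¹
Accumulation ratio R = 1 / (1 − e^(−kτ)) = 1 / (1 − e^(−0.04101×8.20)) = 1 / (1 − 0.7144) = 3.501
Loading dose = maintenance dose × R = 91.4 × 3.501 ≈ 320 mg

320 mg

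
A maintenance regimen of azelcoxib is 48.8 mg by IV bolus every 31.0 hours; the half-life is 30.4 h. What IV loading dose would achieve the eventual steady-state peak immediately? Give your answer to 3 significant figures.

k = ln 2 / 30.4 = 0.02280 h⁻¹
Accumulation ratio R = 1 / (1 − e^(−kτ)) = 1 / (1 − e^(−0.02280×31.0)) = 1 / (1 − 0.4932) = 1.973
Loading dose = maintenance dose × R = 48.8 × 1.973 ≈ 96.3 mg

96.3 mg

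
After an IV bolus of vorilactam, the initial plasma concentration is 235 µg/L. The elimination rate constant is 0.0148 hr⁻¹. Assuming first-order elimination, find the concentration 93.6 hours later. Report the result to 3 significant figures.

C(t) = C₀ e^(−kt) = 235 × e^(−0.01480 × 93.6) = 235 × e^(−1.385) = 235 × 0.2503 ≈ 58.8 µg/L

58.8 µg/L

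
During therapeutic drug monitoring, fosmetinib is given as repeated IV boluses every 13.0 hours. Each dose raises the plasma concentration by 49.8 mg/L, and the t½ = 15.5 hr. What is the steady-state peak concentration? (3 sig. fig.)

113 mg/L

k = ln 2 / 15.5 = 0.04472 hr⁻¹
Fraction remaining after one interval: e^(−kτ) = e^(−0.04472 × 13.0) = 0.5591
R = 1 / (1 − 0.5591) = 2.268
Css,max = 49.8 × 2.268 ≈ 113 mg/L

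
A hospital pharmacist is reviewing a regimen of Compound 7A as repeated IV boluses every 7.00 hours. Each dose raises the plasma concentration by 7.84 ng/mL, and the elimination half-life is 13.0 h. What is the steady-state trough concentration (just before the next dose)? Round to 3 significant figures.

17.3 ng/mL

k = ln 2 / 13.0 = 0.05332 h⁻¹
Fraction remaining after one interval: e^(−kτ) = e^(−0.05332 × 7.00) = 0.6885
R = 1 / (1 − 0.6885) = 3.210
Css,max = 7.84 × 3.210 = 25.17 ng/mL
Css,min = Css,max × e^(−kτ) = 25.17 × 0.6885 ≈ 17.3 ng/mL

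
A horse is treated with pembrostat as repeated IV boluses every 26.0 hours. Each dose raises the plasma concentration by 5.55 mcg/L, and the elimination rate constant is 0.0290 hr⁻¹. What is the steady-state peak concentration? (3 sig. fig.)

Fraction remaining after one interval: e^(−kτ) = e^(−0.02900 × 26.0) = 0.4705
R = 1 / (1 − 0.4705) = 1.889
Css,max = 5.55 × 1.889 ≈ 10.5 mcg/L

10.5 mcg/L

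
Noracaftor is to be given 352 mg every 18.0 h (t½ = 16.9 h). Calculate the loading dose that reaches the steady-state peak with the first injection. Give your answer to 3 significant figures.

k = ln 2 / 16.9 = 0.04101 h⁻¹
Accumulation ratio R = 1 / (1 − e^(−kτ)) = 1 / (1 − e^(−0.04101×18.0)) = 1 / (1 − 0.4779) = 1.916
Loading dose = maintenance dose × R = 352 × 1.916 ≈ 674 mg

674 mg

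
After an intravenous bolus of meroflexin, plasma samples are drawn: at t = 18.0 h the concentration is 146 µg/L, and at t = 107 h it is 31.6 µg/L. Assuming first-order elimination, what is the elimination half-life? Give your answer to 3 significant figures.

40.3 hours

k = ln(C₁/C₂) / (t₂ − t₁) = ln(146/31.6) / (107 − 18.0)
  = 1.530 / 89.00 = 0.01720 h⁻¹
t½ = ln 2 / k = ln 2 / 0.01720 ≈ 40.3 hours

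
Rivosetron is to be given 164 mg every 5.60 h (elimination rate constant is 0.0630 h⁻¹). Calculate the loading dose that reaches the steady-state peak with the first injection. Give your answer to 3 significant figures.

Accumulation ratio R = 1 / (1 − e^(−kτ)) = 1 / (1 − e^(−0.06300×5.60)) = 1 / (1 − 0.7027) = 3.364
Loading dose = maintenance dose × R = 164 × 3.364 ≈ 552 mg

552 mg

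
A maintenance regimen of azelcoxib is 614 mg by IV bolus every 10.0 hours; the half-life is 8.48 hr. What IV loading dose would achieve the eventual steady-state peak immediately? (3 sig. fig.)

k = ln 2 / 8.48 = 0.08174 hr⁻¹
Accumulation ratio R = 1 / (1 − e^(−kτ)) = 1 / (1 − e^(−0.08174×10.0)) = 1 / (1 − 0.4416) = 1.791
Loading dose = maintenance dose × R = 614 × 1.791 ≈ 1100 mg

1100 mg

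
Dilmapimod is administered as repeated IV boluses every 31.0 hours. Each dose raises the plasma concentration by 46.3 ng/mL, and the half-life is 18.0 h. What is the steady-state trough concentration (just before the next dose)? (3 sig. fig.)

k = ln 2 / 18.0 = 0.03851 h⁻¹
Fraction remaining after one interval: e^(−kτ) = e^(−0.03851 × 31.0) = 0.3031
R = 1 / (1 − 0.3031) = 1.435
Css,max = 46.3 × 1.435 = 66.44 ng/mL
Css,min = Css,max × e^(−kτ) = 66.44 × 0.3031 ≈ 20.1 ng/mL

20.1 ng/mL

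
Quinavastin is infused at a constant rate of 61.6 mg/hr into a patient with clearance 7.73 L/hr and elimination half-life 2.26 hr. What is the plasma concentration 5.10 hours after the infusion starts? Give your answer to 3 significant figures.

Css = rate / CL = 61.6 / 7.73 = 7.969 mg/L
k = ln 2 / 2.26 = 0.3067 hr⁻¹
C(t) = Css (1 − e^(−kt)) = 7.969 × (1 − e^(−1.564)) = 7.969 × 0.7907 ≈ 6.30 mg/L

6.30 mg/L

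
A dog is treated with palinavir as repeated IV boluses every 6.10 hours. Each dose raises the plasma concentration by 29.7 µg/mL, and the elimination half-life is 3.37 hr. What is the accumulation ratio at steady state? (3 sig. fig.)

1.40

k = ln 2 / 3.37 = 0.2057 hr⁻¹
Fraction remaining after one interval: e^(−kτ) = e^(−0.2057 × 6.10) = 0.2852
R = 1 / (1 − 0.2852) = 1 / 0.7148 ≈ 1.40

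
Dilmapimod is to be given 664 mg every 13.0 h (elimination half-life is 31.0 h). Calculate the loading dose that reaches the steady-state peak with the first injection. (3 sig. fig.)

k = ln 2 / 31.0 = 0.02236 h⁻¹
Accumulation ratio R = 1 / (1 − e^(−kτ)) = 1 / (1 − e^(−0.02236×13.0)) = 1 / (1 − 0.7478) = 3.964
Loading dose = maintenance dose × R = 664 × 3.964 ≈ 2630 mg

2630 mg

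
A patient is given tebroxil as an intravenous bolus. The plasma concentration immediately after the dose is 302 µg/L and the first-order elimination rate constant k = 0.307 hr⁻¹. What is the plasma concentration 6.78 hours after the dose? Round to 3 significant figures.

C(t) = C₀ e^(−kt) = 302 × e^(−0.3070 × 6.78) = 302 × e^(−2.081) = 302 × 0.1247 ≈ 37.7 µg/L

37.7 µg/L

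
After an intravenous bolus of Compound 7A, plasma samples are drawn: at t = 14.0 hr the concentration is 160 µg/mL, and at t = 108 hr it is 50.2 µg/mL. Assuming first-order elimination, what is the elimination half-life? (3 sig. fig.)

k = ln(C₁/C₂) / (t₂ − t₁) = ln(160/50.2) / (108 − 14.0)
  = 1.159 / 94.00 = 0.01233 hr⁻¹
t½ = ln 2 / k = ln 2 / 0.01233 ≈ 56.2 hours

56.2 hours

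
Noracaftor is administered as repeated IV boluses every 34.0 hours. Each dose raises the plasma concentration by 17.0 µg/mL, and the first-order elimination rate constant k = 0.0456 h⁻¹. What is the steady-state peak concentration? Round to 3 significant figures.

21.6 µg/mL

Fraction remaining after one interval: e^(−kτ) = e^(−0.04560 × 34.0) = 0.2122
R = 1 / (1 − 0.2122) = 1.269
Css,max = 17.0 × 1.269 ≈ 21.6 µg/mL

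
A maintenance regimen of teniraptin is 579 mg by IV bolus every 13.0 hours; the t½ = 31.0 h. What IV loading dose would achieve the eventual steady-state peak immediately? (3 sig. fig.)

2300 mg

k = ln 2 / 31.0 = 0.02236 h⁻¹
Accumulation ratio R = 1 / (1 − e^(−kτ)) = 1 / (1 − e^(−0.02236×13.0)) = 1 / (1 − 0.7478) = 3.964
Loading dose = maintenance dose × R = 579 × 3.964 ≈ 2300 mg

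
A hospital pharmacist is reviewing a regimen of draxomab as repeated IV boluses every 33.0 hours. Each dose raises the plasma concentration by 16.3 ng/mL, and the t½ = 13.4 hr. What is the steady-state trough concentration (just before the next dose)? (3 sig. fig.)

3.61 ng/mL

k = ln 2 / 13.4 = 0.05173 hr⁻¹
Fraction remaining after one interval: e^(−kτ) = e^(−0.05173 × 33.0) = 0.1814
R = 1 / (1 − 0.1814) = 1.222
Css,max = 16.3 × 1.222 = 19.91 ng/mL
Css,min = Css,max × e^(−kτ) = 19.91 × 0.1814 ≈ 3.61 ng/mL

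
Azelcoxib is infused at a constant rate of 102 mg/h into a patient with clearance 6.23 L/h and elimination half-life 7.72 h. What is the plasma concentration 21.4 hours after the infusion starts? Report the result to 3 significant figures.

14.0 mg/L

Css = rate / CL = 102 / 6.23 = 16.37 mg/L
k = ln 2 / 7.72 = 0.08979 h⁻¹
C(t) = Css (1 − e^(−kt)) = 16.37 × (1 − e^(−1.921)) = 16.37 × 0.8536 ≈ 14.0 mg/L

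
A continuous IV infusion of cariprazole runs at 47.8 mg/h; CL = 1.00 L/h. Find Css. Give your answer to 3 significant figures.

47.8 µg/mL

Css = infusion rate / CL = 47.8 / 1.00 ≈ 47.8 µg/mL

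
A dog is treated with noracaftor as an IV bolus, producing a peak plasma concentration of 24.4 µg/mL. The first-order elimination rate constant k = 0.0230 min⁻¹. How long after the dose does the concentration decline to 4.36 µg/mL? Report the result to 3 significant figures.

C(t) = C₀ e^(−kt)  ⇒  t = ln(C₀/C) / k
t = ln(24.4/4.36) / 0.02300 = 1.722 / 0.02300 ≈ 74.9 minutes

74.9 minutes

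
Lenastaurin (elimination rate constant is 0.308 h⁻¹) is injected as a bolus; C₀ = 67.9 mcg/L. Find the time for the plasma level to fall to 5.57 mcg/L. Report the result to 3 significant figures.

C(t) = C₀ e^(−kt)  ⇒  t = ln(C₀/C) / k
t = ln(67.9/5.57) / 0.3080 = 2.501 / 0.3080 ≈ 8.12 hours

8.12 hours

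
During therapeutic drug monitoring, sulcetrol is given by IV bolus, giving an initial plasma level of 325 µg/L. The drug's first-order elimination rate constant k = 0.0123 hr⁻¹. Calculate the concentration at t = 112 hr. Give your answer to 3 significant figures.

C(t) = C₀ e^(−kt) = 325 × e^(−0.01230 × 112) = 325 × e^(−1.378) = 325 × 0.2522 ≈ 82.0 µg/L

82.0 µg/L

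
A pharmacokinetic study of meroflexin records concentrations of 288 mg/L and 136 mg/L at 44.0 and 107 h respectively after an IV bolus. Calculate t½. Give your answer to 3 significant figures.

58.2 hours

k = ln(C₁/C₂) / (t₂ − t₁) = ln(288/136) / (107 − 44.0)
  = 0.7503 / 63.00 = 0.01191 h⁻¹
t½ = ln 2 / k = ln 2 / 0.01191 ≈ 58.2 hours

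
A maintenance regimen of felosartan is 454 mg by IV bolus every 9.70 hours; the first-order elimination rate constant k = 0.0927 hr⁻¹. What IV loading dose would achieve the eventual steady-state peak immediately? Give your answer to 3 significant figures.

Accumulation ratio R = 1 / (1 − e^(−kτ)) = 1 / (1 − e^(−0.09270×9.70)) = 1 / (1 − 0.4069) = 1.686
Loading dose = maintenance dose × R = 454 × 1.686 ≈ 765 mg

765 mg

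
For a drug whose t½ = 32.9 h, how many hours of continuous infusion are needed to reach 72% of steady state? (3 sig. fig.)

k = ln 2 / 32.9 = 0.02107 h⁻¹
f = 1 − e^(−kt)  ⇒  t = −ln(1 − f) / k
t = −ln(1 − 0.72) / 0.02107 = 1.273 / 0.02107 ≈ 60.4 hours

60.4 hours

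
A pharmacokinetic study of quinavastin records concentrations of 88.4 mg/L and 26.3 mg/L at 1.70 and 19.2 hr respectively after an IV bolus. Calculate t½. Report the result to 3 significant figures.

k = ln(C₁/C₂) / (t₂ − t₁) = ln(88.4/26.3) / (19.2 − 1.70)
  = 1.212 / 17.50 = 0.06927 hr⁻¹
t½ = ln 2 / k = ln 2 / 0.06927 ≈ 10.0 hours

10.0 hours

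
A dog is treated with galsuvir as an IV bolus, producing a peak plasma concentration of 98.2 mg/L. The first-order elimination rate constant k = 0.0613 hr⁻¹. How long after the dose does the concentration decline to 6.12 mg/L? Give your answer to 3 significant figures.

45.3 hours

C(t) = C₀ e^(−kt)  ⇒  t = ln(C₀/C) / k
t = ln(98.2/6.12) / 0.06130 = 2.775 / 0.06130 ≈ 45.3 hours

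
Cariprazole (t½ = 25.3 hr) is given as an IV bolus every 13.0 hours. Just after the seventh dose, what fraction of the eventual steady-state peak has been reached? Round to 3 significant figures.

0.917

k = ln 2 / 25.3 = 0.02740 hr⁻¹
f_n = 1 − e^(−nkτ) = 1 − e^(−7 × 0.02740 × 13.0) = 1 − e^(−2.493) = 1 − 0.08265 ≈ 0.917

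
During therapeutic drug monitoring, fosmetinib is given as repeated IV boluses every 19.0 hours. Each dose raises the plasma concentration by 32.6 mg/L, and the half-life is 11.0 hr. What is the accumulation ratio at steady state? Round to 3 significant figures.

1.43

k = ln 2 / 11.0 = 0.06301 hr⁻¹
Fraction remaining after one interval: e^(−kτ) = e^(−0.06301 × 19.0) = 0.3020
R = 1 / (1 − 0.3020) = 1 / 0.6980 ≈ 1.43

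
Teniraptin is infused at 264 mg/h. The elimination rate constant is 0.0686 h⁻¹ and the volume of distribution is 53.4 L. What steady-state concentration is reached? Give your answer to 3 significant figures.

72.1 µg/mL

CL = k · V = 0.0686 × 53.4 = 3.663 L/h
Css = rate / CL = 264 / 3.663 ≈ 72.1 µg/mL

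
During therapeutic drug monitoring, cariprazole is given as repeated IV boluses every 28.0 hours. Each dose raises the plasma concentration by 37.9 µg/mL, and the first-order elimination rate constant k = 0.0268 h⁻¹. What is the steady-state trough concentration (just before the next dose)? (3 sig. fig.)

Fraction remaining after one interval: e^(−kτ) = e^(−0.02680 × 28.0) = 0.4722
R = 1 / (1 − 0.4722) = 1.895
Css,max = 37.9 × 1.895 = 71.80 µg/mL
Css,min = Css,max × e^(−kτ) = 71.80 × 0.4722 ≈ 33.9 µg/mL

33.9 µg/mL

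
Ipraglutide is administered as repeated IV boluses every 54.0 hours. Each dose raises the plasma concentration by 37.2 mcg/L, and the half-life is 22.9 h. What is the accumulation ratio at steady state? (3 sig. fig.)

1.24

k = ln 2 / 22.9 = 0.03027 h⁻¹
Fraction remaining after one interval: e^(−kτ) = e^(−0.03027 × 54.0) = 0.1951
R = 1 / (1 − 0.1951) = 1 / 0.8049 ≈ 1.24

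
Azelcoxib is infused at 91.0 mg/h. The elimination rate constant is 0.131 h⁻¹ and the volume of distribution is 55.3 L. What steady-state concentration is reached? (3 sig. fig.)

12.6 µg/mL

CL = k · V = 0.131 × 55.3 = 7.244 L/h
Css = rate / CL = 91.0 / 7.244 ≈ 12.6 µg/mL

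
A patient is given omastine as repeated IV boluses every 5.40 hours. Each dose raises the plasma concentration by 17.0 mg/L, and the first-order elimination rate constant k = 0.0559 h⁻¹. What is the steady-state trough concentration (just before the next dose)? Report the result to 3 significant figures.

48.2 mg/L

Fraction remaining after one interval: e^(−kτ) = e^(−0.05590 × 5.40) = 0.7394
R = 1 / (1 − 0.7394) = 3.838
Css,max = 17.0 × 3.838 = 65.24 mg/L
Css,min = Css,max × e^(−kτ) = 65.24 × 0.7394 ≈ 48.2 mg/L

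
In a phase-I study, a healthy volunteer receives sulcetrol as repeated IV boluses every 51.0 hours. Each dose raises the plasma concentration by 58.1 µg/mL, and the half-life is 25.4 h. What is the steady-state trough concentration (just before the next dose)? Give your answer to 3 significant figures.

19.2 µg/mL

k = ln 2 / 25.4 = 0.02729 h⁻¹
Fraction remaining after one interval: e^(−kτ) = e^(−0.02729 × 51.0) = 0.2486
R = 1 / (1 − 0.2486) = 1.331
Css,max = 58.1 × 1.331 = 77.33 µg/mL
Css,min = Css,max × e^(−kτ) = 77.33 × 0.2486 ≈ 19.2 µg/mL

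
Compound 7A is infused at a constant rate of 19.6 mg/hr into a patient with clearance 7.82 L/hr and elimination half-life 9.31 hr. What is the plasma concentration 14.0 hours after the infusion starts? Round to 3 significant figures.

1.62 mg/L

Css = rate / CL = 19.6 / 7.82 = 2.506 mg/L
k = ln 2 / 9.31 = 0.07445 hr⁻¹
C(t) = Css (1 − e^(−kt)) = 2.506 × (1 − e^(−1.042)) = 2.506 × 0.6474 ≈ 1.62 mg/L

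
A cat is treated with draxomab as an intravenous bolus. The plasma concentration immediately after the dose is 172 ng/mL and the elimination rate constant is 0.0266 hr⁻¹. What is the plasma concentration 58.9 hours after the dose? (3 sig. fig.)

35.9 ng/mL

C(t) = C₀ e^(−kt) = 172 × e^(−0.02660 × 58.9) = 172 × e^(−1.567) = 172 × 0.2087 ≈ 35.9 ng/mL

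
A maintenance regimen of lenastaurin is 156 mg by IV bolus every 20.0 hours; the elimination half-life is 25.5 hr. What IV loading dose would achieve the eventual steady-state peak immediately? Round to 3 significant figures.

k = ln 2 / 25.5 = 0.02718 hr⁻¹
Accumulation ratio R = 1 / (1 − e^(−kτ)) = 1 / (1 − e^(−0.02718×20.0)) = 1 / (1 − 0.5806) = 2.385
Loading dose = maintenance dose × R = 156 × 2.385 ≈ 372 mg

372 mg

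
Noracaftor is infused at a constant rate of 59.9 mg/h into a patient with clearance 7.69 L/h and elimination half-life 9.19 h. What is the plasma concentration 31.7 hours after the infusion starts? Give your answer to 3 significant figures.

7.08 µg/mL

Css = rate / CL = 59.9 / 7.69 = 7.789 µg/mL
k = ln 2 / 9.19 = 0.07542 h⁻¹
C(t) = Css (1 − e^(−kt)) = 7.789 × (1 − e^(−2.391)) = 7.789 × 0.9085 ≈ 7.08 µg/mL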